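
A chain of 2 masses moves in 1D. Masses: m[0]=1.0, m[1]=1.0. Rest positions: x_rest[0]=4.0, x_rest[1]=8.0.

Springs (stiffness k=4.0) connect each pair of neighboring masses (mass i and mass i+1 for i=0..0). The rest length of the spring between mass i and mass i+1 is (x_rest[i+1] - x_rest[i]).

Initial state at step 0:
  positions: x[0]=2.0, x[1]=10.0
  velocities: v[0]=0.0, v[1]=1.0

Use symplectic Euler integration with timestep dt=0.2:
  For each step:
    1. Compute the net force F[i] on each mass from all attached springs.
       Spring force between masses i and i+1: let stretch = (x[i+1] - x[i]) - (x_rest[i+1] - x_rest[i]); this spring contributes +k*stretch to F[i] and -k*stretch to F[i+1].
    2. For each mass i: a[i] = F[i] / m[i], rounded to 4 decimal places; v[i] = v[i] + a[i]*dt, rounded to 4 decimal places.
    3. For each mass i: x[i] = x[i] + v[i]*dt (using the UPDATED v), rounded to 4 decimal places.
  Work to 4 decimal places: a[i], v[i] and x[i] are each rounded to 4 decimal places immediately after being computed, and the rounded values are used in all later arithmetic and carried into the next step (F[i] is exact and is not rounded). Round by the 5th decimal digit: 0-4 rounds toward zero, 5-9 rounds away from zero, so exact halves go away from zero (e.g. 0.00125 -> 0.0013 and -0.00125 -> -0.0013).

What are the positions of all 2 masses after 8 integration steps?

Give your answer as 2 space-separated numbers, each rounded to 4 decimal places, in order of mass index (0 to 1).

Step 0: x=[2.0000 10.0000] v=[0.0000 1.0000]
Step 1: x=[2.6400 9.5600] v=[3.2000 -2.2000]
Step 2: x=[3.7472 8.6528] v=[5.5360 -4.5360]
Step 3: x=[4.9993 7.6007] v=[6.2605 -5.2605]
Step 4: x=[6.0276 6.7724] v=[5.1416 -4.1416]
Step 5: x=[6.5351 6.4649] v=[2.5374 -1.5374]
Step 6: x=[6.3913 6.8087] v=[-0.7188 1.7188]
Step 7: x=[5.6743 7.7257] v=[-3.5849 4.5849]
Step 8: x=[4.6455 8.9545] v=[-5.1438 6.1438]

Answer: 4.6455 8.9545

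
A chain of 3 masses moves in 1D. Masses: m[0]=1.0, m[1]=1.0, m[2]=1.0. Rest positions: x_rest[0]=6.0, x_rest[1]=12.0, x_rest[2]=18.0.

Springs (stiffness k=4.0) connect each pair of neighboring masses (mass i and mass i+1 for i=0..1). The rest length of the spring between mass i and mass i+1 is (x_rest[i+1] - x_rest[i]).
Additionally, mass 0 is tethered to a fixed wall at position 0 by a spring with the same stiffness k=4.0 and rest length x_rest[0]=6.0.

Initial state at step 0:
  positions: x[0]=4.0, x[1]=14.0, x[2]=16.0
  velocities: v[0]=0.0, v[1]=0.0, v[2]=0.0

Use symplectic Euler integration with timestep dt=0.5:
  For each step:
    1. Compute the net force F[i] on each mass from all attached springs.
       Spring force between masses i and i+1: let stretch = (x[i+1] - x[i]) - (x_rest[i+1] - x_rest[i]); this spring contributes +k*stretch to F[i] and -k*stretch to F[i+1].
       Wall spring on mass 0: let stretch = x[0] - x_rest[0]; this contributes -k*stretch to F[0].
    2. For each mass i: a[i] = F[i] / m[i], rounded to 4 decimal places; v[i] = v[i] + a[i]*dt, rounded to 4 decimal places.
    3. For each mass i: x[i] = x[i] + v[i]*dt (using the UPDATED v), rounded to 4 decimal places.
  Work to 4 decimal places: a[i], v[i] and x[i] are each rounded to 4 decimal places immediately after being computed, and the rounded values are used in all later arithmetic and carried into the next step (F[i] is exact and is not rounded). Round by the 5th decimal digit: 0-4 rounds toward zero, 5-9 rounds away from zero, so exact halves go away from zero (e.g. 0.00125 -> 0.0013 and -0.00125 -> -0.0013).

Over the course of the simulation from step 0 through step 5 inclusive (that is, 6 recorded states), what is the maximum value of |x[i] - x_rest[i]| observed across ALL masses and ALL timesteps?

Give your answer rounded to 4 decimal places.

Answer: 6.0000

Derivation:
Step 0: x=[4.0000 14.0000 16.0000] v=[0.0000 0.0000 0.0000]
Step 1: x=[10.0000 6.0000 20.0000] v=[12.0000 -16.0000 8.0000]
Step 2: x=[2.0000 16.0000 16.0000] v=[-16.0000 20.0000 -8.0000]
Step 3: x=[6.0000 12.0000 18.0000] v=[8.0000 -8.0000 4.0000]
Step 4: x=[10.0000 8.0000 20.0000] v=[8.0000 -8.0000 4.0000]
Step 5: x=[2.0000 18.0000 16.0000] v=[-16.0000 20.0000 -8.0000]
Max displacement = 6.0000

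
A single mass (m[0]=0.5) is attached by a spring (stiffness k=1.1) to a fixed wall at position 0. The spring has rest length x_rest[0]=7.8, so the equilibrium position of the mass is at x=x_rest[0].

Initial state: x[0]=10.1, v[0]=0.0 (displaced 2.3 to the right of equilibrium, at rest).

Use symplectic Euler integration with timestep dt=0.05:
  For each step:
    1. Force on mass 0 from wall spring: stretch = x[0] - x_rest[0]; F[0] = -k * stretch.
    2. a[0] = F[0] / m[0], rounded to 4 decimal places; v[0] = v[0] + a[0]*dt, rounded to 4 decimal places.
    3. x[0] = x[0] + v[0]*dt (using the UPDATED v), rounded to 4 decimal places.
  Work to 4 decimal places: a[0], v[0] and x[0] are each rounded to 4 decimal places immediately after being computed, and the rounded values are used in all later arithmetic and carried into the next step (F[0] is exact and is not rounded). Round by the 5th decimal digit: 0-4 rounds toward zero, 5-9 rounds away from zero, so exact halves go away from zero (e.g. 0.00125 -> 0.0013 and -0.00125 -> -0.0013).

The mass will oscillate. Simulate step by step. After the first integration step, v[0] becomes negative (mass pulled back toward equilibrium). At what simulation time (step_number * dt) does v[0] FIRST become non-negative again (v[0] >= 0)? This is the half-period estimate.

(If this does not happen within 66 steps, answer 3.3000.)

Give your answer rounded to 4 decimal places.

Step 0: x=[10.1000] v=[0.0000]
Step 1: x=[10.0874] v=[-0.2530]
Step 2: x=[10.0622] v=[-0.5046]
Step 3: x=[10.0245] v=[-0.7534]
Step 4: x=[9.9746] v=[-0.9981]
Step 5: x=[9.9127] v=[-1.2373]
Step 6: x=[9.8392] v=[-1.4697]
Step 7: x=[9.7545] v=[-1.6940]
Step 8: x=[9.6591] v=[-1.9090]
Step 9: x=[9.5534] v=[-2.1135]
Step 10: x=[9.4381] v=[-2.3064]
Step 11: x=[9.3138] v=[-2.4866]
Step 12: x=[9.1811] v=[-2.6531]
Step 13: x=[9.0409] v=[-2.8050]
Step 14: x=[8.8938] v=[-2.9415]
Step 15: x=[8.7407] v=[-3.0618]
Step 16: x=[8.5824] v=[-3.1653]
Step 17: x=[8.4198] v=[-3.2514]
Step 18: x=[8.2538] v=[-3.3196]
Step 19: x=[8.0853] v=[-3.3695]
Step 20: x=[7.9153] v=[-3.4009]
Step 21: x=[7.7446] v=[-3.4136]
Step 22: x=[7.5742] v=[-3.4075]
Step 23: x=[7.4051] v=[-3.3827]
Step 24: x=[7.2381] v=[-3.3393]
Step 25: x=[7.0742] v=[-3.2775]
Step 26: x=[6.9143] v=[-3.1977]
Step 27: x=[6.7593] v=[-3.1003]
Step 28: x=[6.6100] v=[-2.9858]
Step 29: x=[6.4673] v=[-2.8549]
Step 30: x=[6.3319] v=[-2.7083]
Step 31: x=[6.2046] v=[-2.5468]
Step 32: x=[6.0860] v=[-2.3713]
Step 33: x=[5.9769] v=[-2.1828]
Step 34: x=[5.8778] v=[-1.9823]
Step 35: x=[5.7893] v=[-1.7709]
Step 36: x=[5.7118] v=[-1.5497]
Step 37: x=[5.6458] v=[-1.3200]
Step 38: x=[5.5917] v=[-1.0830]
Step 39: x=[5.5497] v=[-0.8401]
Step 40: x=[5.5201] v=[-0.5926]
Step 41: x=[5.5030] v=[-0.3418]
Step 42: x=[5.4985] v=[-0.0891]
Step 43: x=[5.5067] v=[0.1641]
First v>=0 after going negative at step 43, time=2.1500

Answer: 2.1500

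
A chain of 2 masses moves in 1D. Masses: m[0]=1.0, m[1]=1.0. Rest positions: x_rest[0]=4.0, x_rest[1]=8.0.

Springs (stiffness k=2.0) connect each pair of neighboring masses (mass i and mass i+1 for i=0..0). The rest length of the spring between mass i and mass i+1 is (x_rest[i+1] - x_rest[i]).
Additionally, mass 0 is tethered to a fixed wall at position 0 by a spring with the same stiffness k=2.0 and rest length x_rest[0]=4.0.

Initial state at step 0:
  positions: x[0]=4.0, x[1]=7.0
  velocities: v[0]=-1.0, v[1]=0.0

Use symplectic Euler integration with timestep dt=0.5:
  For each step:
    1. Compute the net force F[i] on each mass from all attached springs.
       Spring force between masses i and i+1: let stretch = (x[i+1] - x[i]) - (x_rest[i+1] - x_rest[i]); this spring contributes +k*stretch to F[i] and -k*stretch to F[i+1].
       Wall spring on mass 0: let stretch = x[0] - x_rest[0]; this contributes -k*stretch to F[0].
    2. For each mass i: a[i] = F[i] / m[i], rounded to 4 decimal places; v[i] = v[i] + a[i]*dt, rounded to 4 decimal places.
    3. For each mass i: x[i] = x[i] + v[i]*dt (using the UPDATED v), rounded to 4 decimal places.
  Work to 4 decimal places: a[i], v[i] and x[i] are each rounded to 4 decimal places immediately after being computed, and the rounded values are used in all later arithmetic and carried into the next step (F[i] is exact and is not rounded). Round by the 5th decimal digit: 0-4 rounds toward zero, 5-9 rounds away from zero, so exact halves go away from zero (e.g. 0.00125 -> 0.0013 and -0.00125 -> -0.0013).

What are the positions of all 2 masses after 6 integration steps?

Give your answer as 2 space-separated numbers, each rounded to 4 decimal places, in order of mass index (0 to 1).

Answer: 3.9219 8.6876

Derivation:
Step 0: x=[4.0000 7.0000] v=[-1.0000 0.0000]
Step 1: x=[3.0000 7.5000] v=[-2.0000 1.0000]
Step 2: x=[2.7500 7.7500] v=[-0.5000 0.5000]
Step 3: x=[3.6250 7.5000] v=[1.7500 -0.5000]
Step 4: x=[4.6250 7.3125] v=[2.0000 -0.3750]
Step 5: x=[4.6563 7.7813] v=[0.0625 0.9375]
Step 6: x=[3.9219 8.6876] v=[-1.4688 1.8125]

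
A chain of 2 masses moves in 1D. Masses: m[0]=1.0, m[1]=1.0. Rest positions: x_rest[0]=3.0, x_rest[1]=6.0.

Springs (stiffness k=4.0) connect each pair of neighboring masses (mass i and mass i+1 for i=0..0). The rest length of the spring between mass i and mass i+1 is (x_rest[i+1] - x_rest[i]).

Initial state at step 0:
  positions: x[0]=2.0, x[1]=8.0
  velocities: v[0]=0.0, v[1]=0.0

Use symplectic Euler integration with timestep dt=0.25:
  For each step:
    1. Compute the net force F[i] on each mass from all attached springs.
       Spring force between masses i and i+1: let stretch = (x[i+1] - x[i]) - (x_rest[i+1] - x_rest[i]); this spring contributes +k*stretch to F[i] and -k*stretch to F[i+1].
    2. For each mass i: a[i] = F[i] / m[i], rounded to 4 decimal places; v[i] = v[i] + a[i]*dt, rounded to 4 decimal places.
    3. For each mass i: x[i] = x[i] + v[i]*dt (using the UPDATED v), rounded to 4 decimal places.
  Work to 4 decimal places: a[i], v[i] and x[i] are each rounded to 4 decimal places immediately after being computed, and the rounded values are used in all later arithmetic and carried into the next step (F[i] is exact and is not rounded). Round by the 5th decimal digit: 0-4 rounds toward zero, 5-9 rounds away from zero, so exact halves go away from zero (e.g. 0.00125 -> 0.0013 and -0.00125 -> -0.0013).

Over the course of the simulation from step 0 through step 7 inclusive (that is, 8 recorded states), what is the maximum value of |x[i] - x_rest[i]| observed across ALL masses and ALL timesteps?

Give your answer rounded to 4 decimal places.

Answer: 2.0938

Derivation:
Step 0: x=[2.0000 8.0000] v=[0.0000 0.0000]
Step 1: x=[2.7500 7.2500] v=[3.0000 -3.0000]
Step 2: x=[3.8750 6.1250] v=[4.5000 -4.5000]
Step 3: x=[4.8125 5.1875] v=[3.7500 -3.7500]
Step 4: x=[5.0938 4.9063] v=[1.1250 -1.1250]
Step 5: x=[4.5782 5.4219] v=[-2.0625 2.0625]
Step 6: x=[3.5235 6.4766] v=[-4.2188 4.2188]
Step 7: x=[2.4571 7.5430] v=[-4.2657 4.2657]
Max displacement = 2.0938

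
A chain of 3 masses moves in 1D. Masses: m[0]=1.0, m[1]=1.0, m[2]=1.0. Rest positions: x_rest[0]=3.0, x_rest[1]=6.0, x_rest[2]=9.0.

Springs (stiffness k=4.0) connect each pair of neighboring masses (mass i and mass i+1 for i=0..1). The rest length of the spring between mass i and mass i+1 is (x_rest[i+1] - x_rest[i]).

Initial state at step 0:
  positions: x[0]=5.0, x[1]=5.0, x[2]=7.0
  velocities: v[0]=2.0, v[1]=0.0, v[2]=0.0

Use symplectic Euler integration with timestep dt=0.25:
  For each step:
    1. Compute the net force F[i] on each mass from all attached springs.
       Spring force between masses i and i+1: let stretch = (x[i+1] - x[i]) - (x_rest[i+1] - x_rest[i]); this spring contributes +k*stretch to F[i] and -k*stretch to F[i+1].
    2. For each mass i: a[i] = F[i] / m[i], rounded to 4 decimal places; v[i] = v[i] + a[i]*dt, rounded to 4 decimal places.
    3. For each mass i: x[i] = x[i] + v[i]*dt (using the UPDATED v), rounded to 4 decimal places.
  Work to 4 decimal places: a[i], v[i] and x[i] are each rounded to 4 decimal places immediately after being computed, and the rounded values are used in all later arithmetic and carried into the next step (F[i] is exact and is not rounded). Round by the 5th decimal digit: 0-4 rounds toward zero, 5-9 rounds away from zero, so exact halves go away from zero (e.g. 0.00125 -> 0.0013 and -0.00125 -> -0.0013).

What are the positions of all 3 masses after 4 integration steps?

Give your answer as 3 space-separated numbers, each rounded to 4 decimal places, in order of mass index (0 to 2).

Answer: 2.1836 6.8906 9.9258

Derivation:
Step 0: x=[5.0000 5.0000 7.0000] v=[2.0000 0.0000 0.0000]
Step 1: x=[4.7500 5.5000 7.2500] v=[-1.0000 2.0000 1.0000]
Step 2: x=[3.9375 6.2500 7.8125] v=[-3.2500 3.0000 2.2500]
Step 3: x=[2.9531 6.8125 8.7344] v=[-3.9375 2.2500 3.6875]
Step 4: x=[2.1836 6.8906 9.9258] v=[-3.0781 0.3125 4.7656]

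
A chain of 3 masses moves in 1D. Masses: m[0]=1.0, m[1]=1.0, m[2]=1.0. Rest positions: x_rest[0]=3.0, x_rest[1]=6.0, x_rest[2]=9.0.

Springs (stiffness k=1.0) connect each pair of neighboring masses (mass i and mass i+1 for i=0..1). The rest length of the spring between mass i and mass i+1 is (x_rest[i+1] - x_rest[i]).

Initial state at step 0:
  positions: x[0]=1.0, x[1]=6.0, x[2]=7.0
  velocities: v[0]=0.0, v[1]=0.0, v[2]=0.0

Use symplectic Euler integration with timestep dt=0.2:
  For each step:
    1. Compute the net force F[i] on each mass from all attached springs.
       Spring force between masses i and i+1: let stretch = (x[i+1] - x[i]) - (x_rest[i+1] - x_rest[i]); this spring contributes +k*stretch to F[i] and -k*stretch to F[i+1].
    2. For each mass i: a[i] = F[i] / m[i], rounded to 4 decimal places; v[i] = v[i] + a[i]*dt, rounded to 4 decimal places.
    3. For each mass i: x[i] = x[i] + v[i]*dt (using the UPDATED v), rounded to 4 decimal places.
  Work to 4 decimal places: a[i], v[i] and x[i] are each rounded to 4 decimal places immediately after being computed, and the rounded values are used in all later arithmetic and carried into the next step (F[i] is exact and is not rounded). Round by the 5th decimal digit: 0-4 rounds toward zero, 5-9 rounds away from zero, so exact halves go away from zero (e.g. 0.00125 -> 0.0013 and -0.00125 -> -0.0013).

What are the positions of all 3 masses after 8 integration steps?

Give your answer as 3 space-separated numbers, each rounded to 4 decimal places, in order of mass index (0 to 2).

Answer: 2.3325 3.3353 8.3325

Derivation:
Step 0: x=[1.0000 6.0000 7.0000] v=[0.0000 0.0000 0.0000]
Step 1: x=[1.0800 5.8400 7.0800] v=[0.4000 -0.8000 0.4000]
Step 2: x=[1.2304 5.5392 7.2304] v=[0.7520 -1.5040 0.7520]
Step 3: x=[1.4332 5.1337 7.4332] v=[1.0138 -2.0275 1.0138]
Step 4: x=[1.6640 4.6722 7.6640] v=[1.1539 -2.3077 1.1539]
Step 5: x=[1.8951 4.2100 7.8951] v=[1.1555 -2.3110 1.1555]
Step 6: x=[2.0988 3.8026 8.0988] v=[1.0185 -2.0370 1.0185]
Step 7: x=[2.2507 3.4989 8.2507] v=[0.7593 -1.5185 0.7593]
Step 8: x=[2.3325 3.3353 8.3325] v=[0.4089 -0.8178 0.4089]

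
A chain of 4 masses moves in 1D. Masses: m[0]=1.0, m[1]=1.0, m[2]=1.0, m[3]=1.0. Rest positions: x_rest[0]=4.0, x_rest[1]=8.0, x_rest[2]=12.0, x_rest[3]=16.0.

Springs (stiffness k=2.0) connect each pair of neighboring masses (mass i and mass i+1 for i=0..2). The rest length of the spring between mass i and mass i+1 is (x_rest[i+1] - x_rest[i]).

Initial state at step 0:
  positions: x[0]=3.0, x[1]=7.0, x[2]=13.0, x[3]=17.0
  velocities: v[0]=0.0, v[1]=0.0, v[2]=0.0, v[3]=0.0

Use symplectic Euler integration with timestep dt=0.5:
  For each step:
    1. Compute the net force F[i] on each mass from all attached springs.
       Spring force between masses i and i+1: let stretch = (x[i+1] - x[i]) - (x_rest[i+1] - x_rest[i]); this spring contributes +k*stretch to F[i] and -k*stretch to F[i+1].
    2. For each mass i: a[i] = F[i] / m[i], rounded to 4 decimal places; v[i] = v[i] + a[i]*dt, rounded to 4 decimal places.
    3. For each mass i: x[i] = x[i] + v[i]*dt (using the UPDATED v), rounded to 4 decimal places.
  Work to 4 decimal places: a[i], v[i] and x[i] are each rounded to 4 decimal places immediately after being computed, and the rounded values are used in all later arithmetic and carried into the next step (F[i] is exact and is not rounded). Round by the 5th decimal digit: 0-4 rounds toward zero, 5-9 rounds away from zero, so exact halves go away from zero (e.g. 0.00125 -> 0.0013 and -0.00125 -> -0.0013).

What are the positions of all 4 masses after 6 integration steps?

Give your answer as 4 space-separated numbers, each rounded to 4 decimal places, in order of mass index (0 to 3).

Answer: 4.8750 9.1250 10.8750 15.1250

Derivation:
Step 0: x=[3.0000 7.0000 13.0000 17.0000] v=[0.0000 0.0000 0.0000 0.0000]
Step 1: x=[3.0000 8.0000 12.0000 17.0000] v=[0.0000 2.0000 -2.0000 0.0000]
Step 2: x=[3.5000 8.5000 11.5000 16.5000] v=[1.0000 1.0000 -1.0000 -1.0000]
Step 3: x=[4.5000 8.0000 12.0000 15.5000] v=[2.0000 -1.0000 1.0000 -2.0000]
Step 4: x=[5.2500 7.7500 12.2500 14.7500] v=[1.5000 -0.5000 0.5000 -1.5000]
Step 5: x=[5.2500 8.5000 11.5000 14.7500] v=[0.0000 1.5000 -1.5000 0.0000]
Step 6: x=[4.8750 9.1250 10.8750 15.1250] v=[-0.7500 1.2500 -1.2500 0.7500]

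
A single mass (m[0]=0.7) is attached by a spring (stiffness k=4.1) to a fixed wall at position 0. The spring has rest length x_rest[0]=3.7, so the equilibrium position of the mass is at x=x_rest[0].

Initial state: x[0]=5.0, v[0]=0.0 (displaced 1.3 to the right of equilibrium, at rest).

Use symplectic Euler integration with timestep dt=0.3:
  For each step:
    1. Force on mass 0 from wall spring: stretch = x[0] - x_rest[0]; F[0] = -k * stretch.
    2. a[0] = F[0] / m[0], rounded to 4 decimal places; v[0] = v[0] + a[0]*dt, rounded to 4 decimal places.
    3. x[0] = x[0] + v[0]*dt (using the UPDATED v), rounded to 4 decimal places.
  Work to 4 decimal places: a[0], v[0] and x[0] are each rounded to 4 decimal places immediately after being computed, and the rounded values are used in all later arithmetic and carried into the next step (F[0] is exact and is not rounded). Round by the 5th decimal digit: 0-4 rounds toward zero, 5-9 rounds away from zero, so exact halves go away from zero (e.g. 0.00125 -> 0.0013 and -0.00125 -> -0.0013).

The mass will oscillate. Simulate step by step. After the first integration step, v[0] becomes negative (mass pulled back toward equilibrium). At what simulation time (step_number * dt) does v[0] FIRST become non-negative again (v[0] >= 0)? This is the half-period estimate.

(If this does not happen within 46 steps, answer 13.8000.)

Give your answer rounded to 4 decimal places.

Answer: 1.5000

Derivation:
Step 0: x=[5.0000] v=[0.0000]
Step 1: x=[4.3147] v=[-2.2843]
Step 2: x=[3.3054] v=[-3.3644]
Step 3: x=[2.5041] v=[-2.6710]
Step 4: x=[2.3332] v=[-0.5696]
Step 5: x=[2.8828] v=[1.8321]
First v>=0 after going negative at step 5, time=1.5000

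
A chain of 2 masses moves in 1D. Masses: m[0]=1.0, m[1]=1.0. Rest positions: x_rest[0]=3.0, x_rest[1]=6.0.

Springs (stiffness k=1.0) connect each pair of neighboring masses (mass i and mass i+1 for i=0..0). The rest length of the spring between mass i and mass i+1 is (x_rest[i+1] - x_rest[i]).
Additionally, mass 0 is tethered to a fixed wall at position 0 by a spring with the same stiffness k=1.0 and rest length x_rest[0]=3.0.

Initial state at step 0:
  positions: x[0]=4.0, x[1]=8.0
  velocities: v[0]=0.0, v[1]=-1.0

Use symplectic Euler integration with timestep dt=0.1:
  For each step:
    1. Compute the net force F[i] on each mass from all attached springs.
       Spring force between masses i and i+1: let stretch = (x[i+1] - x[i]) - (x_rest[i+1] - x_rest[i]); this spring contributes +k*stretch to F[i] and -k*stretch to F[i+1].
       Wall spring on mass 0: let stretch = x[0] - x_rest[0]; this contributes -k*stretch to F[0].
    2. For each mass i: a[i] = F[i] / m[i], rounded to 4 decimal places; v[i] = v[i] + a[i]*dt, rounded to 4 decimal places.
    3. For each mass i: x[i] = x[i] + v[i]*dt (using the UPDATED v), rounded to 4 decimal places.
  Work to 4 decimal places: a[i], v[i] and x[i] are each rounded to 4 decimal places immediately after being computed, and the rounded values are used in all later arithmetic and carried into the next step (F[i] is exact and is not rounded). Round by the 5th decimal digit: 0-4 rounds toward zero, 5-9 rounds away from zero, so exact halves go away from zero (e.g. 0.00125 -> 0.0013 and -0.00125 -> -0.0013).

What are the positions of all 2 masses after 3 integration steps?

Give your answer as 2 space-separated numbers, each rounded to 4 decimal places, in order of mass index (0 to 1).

Answer: 3.9955 7.6445

Derivation:
Step 0: x=[4.0000 8.0000] v=[0.0000 -1.0000]
Step 1: x=[4.0000 7.8900] v=[0.0000 -1.1000]
Step 2: x=[3.9989 7.7711] v=[-0.0110 -1.1890]
Step 3: x=[3.9955 7.6445] v=[-0.0337 -1.2662]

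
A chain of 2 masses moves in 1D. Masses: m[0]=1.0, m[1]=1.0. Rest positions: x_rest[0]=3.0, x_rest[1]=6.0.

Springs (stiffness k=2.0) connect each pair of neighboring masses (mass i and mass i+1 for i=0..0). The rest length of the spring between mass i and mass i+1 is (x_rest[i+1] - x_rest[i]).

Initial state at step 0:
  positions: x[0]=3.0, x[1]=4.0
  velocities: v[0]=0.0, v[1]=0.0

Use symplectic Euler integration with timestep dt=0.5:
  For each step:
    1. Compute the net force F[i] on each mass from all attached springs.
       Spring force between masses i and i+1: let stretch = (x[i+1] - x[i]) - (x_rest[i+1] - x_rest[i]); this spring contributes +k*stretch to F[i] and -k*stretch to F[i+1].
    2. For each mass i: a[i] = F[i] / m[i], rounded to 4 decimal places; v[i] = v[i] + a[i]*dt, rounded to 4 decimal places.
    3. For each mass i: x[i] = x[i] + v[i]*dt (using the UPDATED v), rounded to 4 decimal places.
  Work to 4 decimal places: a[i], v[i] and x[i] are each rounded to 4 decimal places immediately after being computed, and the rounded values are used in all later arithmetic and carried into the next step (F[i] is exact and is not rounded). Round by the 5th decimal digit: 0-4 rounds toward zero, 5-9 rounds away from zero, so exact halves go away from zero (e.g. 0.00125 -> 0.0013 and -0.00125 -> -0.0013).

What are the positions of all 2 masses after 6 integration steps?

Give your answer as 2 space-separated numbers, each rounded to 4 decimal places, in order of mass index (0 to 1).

Step 0: x=[3.0000 4.0000] v=[0.0000 0.0000]
Step 1: x=[2.0000 5.0000] v=[-2.0000 2.0000]
Step 2: x=[1.0000 6.0000] v=[-2.0000 2.0000]
Step 3: x=[1.0000 6.0000] v=[0.0000 0.0000]
Step 4: x=[2.0000 5.0000] v=[2.0000 -2.0000]
Step 5: x=[3.0000 4.0000] v=[2.0000 -2.0000]
Step 6: x=[3.0000 4.0000] v=[0.0000 0.0000]

Answer: 3.0000 4.0000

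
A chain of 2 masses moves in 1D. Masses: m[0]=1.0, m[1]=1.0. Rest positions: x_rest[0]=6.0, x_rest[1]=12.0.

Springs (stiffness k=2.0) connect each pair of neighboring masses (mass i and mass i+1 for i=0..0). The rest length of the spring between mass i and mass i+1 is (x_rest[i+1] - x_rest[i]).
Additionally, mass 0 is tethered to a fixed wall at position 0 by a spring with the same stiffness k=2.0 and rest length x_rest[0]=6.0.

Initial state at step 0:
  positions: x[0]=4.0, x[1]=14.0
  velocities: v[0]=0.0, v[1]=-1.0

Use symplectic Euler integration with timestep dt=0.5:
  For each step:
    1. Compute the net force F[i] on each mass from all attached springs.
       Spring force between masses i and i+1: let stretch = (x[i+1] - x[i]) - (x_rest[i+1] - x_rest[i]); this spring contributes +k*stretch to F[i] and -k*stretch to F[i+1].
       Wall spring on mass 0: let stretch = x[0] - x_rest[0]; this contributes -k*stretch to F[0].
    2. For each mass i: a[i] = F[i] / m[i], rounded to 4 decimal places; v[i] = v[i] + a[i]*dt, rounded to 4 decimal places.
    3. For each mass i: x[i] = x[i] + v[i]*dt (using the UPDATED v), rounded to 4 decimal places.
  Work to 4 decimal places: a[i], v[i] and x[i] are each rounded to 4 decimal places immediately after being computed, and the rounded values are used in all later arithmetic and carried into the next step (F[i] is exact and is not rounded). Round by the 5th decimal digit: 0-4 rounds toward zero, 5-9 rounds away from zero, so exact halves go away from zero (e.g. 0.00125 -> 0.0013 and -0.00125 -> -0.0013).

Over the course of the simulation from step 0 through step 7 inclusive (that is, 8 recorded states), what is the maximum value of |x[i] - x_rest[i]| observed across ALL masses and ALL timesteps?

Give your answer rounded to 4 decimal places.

Answer: 3.3437

Derivation:
Step 0: x=[4.0000 14.0000] v=[0.0000 -1.0000]
Step 1: x=[7.0000 11.5000] v=[6.0000 -5.0000]
Step 2: x=[8.7500 9.7500] v=[3.5000 -3.5000]
Step 3: x=[6.6250 10.5000] v=[-4.2500 1.5000]
Step 4: x=[3.1250 12.3125] v=[-7.0000 3.6250]
Step 5: x=[2.6563 12.5313] v=[-0.9375 0.4375]
Step 6: x=[5.7969 10.8126] v=[6.2812 -3.4375]
Step 7: x=[8.5469 9.5860] v=[5.5000 -2.4532]
Max displacement = 3.3437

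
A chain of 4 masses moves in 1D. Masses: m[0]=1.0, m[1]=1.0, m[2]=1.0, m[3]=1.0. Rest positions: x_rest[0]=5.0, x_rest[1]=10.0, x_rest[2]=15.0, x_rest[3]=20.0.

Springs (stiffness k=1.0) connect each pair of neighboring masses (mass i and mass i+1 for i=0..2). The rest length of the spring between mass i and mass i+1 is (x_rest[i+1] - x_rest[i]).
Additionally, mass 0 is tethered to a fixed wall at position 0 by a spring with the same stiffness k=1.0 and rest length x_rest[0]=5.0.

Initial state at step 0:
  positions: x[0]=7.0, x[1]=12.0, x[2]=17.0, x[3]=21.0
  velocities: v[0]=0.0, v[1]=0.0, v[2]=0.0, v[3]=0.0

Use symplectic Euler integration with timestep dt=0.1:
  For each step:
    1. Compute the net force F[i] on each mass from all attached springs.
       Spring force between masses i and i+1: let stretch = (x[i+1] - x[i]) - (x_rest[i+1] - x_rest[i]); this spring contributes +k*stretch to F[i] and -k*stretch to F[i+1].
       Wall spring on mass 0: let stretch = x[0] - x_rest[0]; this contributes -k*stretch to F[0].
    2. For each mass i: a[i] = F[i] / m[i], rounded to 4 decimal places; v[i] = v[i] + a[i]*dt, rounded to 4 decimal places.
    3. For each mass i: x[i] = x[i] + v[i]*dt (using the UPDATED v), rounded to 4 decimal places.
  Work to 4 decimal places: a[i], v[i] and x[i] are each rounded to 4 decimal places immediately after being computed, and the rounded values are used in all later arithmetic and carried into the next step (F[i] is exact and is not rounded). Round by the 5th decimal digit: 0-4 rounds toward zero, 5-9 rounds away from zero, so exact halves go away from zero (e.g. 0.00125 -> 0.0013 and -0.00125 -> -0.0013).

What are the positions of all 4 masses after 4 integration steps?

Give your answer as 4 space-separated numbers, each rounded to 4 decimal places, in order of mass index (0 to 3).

Answer: 6.8059 11.9956 16.9044 21.0970

Derivation:
Step 0: x=[7.0000 12.0000 17.0000 21.0000] v=[0.0000 0.0000 0.0000 0.0000]
Step 1: x=[6.9800 12.0000 16.9900 21.0100] v=[-0.2000 0.0000 -0.1000 0.1000]
Step 2: x=[6.9404 11.9997 16.9703 21.0298] v=[-0.3960 -0.0030 -0.1970 0.1980]
Step 3: x=[6.8820 11.9985 16.9415 21.0590] v=[-0.5841 -0.0119 -0.2881 0.2921]
Step 4: x=[6.8059 11.9956 16.9044 21.0970] v=[-0.7607 -0.0293 -0.3707 0.3804]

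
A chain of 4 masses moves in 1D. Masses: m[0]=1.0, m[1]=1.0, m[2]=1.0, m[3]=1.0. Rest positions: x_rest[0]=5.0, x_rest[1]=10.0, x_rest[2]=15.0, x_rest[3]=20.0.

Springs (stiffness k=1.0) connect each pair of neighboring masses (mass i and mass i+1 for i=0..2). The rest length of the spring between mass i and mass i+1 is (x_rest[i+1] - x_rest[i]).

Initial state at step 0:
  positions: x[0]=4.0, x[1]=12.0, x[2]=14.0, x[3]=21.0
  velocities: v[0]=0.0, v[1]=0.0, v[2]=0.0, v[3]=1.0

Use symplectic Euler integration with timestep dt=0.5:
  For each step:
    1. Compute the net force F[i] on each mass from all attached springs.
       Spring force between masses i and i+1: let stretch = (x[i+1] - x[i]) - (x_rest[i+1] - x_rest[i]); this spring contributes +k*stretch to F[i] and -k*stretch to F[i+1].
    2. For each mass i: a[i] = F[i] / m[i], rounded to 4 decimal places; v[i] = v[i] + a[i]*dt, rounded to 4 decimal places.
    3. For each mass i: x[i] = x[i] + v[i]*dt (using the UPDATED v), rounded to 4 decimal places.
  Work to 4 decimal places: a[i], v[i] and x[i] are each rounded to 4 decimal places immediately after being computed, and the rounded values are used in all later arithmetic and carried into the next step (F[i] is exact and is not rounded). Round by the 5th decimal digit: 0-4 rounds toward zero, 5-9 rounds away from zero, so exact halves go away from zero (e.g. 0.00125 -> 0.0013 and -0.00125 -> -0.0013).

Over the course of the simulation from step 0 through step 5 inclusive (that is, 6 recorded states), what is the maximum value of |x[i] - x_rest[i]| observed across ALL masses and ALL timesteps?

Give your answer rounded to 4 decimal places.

Step 0: x=[4.0000 12.0000 14.0000 21.0000] v=[0.0000 0.0000 0.0000 1.0000]
Step 1: x=[4.7500 10.5000 15.2500 21.0000] v=[1.5000 -3.0000 2.5000 0.0000]
Step 2: x=[5.6875 8.7500 16.7500 20.8125] v=[1.8750 -3.5000 3.0000 -0.3750]
Step 3: x=[6.1407 8.2344 17.2657 20.8594] v=[0.9063 -1.0313 1.0313 0.0938]
Step 4: x=[5.8673 9.4532 16.4220 21.2579] v=[-0.5469 2.4375 -1.6875 0.7970]
Step 5: x=[5.2403 11.5177 15.0450 21.6975] v=[-1.2540 4.1290 -2.7540 0.8791]
Max displacement = 2.2657

Answer: 2.2657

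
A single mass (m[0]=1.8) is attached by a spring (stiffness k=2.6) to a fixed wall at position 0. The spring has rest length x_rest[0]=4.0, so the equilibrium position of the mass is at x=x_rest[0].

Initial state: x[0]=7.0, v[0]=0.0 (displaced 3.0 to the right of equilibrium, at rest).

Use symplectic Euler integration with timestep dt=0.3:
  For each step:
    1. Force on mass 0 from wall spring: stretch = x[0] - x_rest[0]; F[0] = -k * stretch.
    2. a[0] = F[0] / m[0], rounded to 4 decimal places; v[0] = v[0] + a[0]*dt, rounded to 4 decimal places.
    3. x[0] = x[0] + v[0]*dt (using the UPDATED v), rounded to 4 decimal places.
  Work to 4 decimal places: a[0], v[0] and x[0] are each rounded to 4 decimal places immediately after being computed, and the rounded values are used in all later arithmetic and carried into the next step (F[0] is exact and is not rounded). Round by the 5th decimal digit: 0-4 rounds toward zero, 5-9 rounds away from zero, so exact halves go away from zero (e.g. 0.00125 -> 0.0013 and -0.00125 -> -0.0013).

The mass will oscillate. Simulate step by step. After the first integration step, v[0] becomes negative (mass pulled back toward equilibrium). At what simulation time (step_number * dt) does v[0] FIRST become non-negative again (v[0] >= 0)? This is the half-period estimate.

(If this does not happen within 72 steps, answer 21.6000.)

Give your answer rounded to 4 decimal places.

Step 0: x=[7.0000] v=[0.0000]
Step 1: x=[6.6100] v=[-1.3000]
Step 2: x=[5.8807] v=[-2.4310]
Step 3: x=[4.9069] v=[-3.2460]
Step 4: x=[3.8152] v=[-3.6390]
Step 5: x=[2.7475] v=[-3.5589]
Step 6: x=[1.8427] v=[-3.0161]
Step 7: x=[1.2183] v=[-2.0813]
Step 8: x=[0.9555] v=[-0.8759]
Step 9: x=[1.0885] v=[0.4434]
First v>=0 after going negative at step 9, time=2.7000

Answer: 2.7000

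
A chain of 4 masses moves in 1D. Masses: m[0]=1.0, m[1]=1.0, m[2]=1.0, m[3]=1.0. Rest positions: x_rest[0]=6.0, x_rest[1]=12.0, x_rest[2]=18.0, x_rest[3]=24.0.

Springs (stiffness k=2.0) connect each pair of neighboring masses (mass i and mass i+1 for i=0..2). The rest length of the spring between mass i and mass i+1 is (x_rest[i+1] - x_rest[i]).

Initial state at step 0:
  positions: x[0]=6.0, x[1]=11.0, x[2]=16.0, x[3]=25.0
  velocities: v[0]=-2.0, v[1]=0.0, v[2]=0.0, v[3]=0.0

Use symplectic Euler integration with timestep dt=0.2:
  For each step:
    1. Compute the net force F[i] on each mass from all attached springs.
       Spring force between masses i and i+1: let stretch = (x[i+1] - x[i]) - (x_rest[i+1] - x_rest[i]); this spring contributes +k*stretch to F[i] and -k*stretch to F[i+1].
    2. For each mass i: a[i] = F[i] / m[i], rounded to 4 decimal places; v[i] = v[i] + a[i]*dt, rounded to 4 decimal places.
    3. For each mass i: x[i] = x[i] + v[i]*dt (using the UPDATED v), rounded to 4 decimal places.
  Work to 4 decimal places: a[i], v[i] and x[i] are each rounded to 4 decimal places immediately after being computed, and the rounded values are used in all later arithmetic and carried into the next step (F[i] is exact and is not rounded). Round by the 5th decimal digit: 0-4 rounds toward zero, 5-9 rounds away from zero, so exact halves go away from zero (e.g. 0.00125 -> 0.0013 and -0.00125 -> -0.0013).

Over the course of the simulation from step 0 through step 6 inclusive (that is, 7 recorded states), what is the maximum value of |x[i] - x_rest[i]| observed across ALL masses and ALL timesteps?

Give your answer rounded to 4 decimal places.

Answer: 2.7084

Derivation:
Step 0: x=[6.0000 11.0000 16.0000 25.0000] v=[-2.0000 0.0000 0.0000 0.0000]
Step 1: x=[5.5200 11.0000 16.3200 24.7600] v=[-2.4000 0.0000 1.6000 -1.2000]
Step 2: x=[4.9984 10.9872 16.8896 24.3248] v=[-2.6080 -0.0640 2.8480 -2.1760]
Step 3: x=[4.4759 10.9675 17.5818 23.7748] v=[-2.6125 -0.0986 3.4611 -2.7501]
Step 4: x=[3.9927 10.9576 18.2403 23.2093] v=[-2.4159 -0.0495 3.2926 -2.8273]
Step 5: x=[3.5867 10.9731 18.7137 22.7263] v=[-2.0299 0.0776 2.3671 -2.4149]
Step 6: x=[3.2916 11.0170 18.8889 22.4023] v=[-1.4753 0.2193 0.8759 -1.6199]
Max displacement = 2.7084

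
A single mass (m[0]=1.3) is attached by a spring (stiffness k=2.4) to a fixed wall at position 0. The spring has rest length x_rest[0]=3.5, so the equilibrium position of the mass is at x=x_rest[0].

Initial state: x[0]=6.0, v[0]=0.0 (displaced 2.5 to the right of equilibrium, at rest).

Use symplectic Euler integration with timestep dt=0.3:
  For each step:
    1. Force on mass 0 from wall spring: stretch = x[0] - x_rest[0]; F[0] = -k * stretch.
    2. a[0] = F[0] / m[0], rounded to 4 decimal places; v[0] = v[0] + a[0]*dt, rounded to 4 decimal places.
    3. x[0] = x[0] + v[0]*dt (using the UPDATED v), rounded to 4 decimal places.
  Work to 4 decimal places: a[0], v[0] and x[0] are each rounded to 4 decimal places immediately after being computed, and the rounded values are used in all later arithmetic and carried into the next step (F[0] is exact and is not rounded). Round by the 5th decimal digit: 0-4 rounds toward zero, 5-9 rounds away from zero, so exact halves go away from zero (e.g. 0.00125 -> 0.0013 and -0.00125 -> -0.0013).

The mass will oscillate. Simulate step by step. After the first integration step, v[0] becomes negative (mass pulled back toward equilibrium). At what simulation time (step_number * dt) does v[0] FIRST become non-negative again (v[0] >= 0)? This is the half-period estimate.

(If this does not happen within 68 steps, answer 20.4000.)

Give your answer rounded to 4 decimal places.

Step 0: x=[6.0000] v=[0.0000]
Step 1: x=[5.5846] v=[-1.3846]
Step 2: x=[4.8228] v=[-2.5392]
Step 3: x=[3.8413] v=[-3.2718]
Step 4: x=[2.8031] v=[-3.4608]
Step 5: x=[1.8807] v=[-3.0748]
Step 6: x=[1.2273] v=[-2.1780]
Step 7: x=[0.9515] v=[-0.9193]
Step 8: x=[1.0992] v=[0.4922]
First v>=0 after going negative at step 8, time=2.4000

Answer: 2.4000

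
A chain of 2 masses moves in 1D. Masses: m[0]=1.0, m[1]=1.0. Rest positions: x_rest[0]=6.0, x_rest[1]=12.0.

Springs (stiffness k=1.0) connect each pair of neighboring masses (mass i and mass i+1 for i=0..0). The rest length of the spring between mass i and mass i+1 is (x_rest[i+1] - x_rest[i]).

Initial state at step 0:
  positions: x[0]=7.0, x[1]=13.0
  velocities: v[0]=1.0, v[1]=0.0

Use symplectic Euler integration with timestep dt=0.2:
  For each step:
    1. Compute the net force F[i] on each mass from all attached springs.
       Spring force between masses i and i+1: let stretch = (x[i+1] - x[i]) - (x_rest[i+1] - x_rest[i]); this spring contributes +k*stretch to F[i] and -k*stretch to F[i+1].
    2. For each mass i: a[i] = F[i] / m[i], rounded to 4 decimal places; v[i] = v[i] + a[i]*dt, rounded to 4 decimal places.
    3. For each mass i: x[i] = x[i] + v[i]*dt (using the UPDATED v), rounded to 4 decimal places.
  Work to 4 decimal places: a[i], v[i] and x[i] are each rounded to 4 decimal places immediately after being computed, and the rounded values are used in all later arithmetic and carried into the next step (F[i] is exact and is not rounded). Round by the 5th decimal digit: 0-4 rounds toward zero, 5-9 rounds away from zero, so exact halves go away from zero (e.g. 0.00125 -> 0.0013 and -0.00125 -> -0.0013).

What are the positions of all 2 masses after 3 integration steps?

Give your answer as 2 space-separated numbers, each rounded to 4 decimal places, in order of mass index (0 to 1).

Answer: 7.5686 13.0314

Derivation:
Step 0: x=[7.0000 13.0000] v=[1.0000 0.0000]
Step 1: x=[7.2000 13.0000] v=[1.0000 0.0000]
Step 2: x=[7.3920 13.0080] v=[0.9600 0.0400]
Step 3: x=[7.5686 13.0314] v=[0.8832 0.1168]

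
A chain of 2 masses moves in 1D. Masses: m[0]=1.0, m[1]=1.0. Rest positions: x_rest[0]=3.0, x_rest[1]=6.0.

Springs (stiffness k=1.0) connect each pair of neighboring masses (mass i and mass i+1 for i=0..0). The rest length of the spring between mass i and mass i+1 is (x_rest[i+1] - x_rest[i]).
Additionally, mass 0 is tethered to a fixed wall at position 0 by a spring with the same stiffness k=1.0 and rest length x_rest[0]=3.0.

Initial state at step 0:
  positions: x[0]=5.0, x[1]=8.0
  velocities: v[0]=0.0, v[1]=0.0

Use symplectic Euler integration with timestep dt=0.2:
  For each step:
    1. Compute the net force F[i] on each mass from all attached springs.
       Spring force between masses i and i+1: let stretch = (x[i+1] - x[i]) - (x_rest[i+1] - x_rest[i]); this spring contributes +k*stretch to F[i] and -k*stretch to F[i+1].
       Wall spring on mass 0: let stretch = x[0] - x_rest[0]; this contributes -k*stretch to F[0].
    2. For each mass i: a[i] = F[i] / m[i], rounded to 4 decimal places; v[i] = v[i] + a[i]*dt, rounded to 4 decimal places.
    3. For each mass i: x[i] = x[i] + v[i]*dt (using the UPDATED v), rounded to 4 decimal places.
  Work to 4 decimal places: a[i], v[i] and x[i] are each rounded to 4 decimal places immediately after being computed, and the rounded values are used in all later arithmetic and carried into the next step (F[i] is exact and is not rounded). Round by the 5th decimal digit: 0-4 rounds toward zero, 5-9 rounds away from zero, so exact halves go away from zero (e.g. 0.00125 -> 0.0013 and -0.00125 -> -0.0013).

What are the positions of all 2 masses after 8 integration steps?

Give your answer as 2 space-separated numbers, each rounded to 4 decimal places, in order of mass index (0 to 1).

Step 0: x=[5.0000 8.0000] v=[0.0000 0.0000]
Step 1: x=[4.9200 8.0000] v=[-0.4000 0.0000]
Step 2: x=[4.7664 7.9968] v=[-0.7680 -0.0160]
Step 3: x=[4.5514 7.9844] v=[-1.0752 -0.0621]
Step 4: x=[4.2916 7.9547] v=[-1.2989 -0.1487]
Step 5: x=[4.0067 7.8984] v=[-1.4246 -0.2813]
Step 6: x=[3.7172 7.8065] v=[-1.4476 -0.4596]
Step 7: x=[3.4426 7.6710] v=[-1.3732 -0.6775]
Step 8: x=[3.1994 7.4864] v=[-1.2160 -0.9232]

Answer: 3.1994 7.4864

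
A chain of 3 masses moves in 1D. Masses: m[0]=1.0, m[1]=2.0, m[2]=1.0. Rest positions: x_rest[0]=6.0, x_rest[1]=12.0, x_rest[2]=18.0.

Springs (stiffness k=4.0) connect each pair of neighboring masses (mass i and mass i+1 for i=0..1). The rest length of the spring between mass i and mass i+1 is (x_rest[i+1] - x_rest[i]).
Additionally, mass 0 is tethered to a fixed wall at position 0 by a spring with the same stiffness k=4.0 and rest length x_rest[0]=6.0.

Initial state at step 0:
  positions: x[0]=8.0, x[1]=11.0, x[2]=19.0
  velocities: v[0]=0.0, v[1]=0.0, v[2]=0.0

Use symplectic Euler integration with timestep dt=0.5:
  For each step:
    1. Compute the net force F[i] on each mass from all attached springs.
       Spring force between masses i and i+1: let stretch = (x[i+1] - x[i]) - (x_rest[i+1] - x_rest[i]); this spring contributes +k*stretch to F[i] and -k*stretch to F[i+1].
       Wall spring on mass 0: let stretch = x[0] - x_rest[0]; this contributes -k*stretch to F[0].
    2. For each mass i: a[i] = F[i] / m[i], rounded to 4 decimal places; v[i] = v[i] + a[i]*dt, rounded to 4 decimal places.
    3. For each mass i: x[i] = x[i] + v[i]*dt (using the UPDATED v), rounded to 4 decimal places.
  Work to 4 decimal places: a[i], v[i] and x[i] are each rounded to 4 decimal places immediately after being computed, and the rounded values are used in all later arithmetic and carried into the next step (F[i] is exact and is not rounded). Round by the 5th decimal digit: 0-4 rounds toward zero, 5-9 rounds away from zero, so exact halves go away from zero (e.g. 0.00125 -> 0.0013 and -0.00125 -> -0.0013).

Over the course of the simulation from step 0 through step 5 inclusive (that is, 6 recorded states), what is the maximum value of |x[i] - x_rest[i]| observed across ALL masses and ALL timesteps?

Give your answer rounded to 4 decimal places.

Answer: 3.5000

Derivation:
Step 0: x=[8.0000 11.0000 19.0000] v=[0.0000 0.0000 0.0000]
Step 1: x=[3.0000 13.5000 17.0000] v=[-10.0000 5.0000 -4.0000]
Step 2: x=[5.5000 12.5000 17.5000] v=[5.0000 -2.0000 1.0000]
Step 3: x=[9.5000 10.5000 19.0000] v=[8.0000 -4.0000 3.0000]
Step 4: x=[5.0000 12.2500 18.0000] v=[-9.0000 3.5000 -2.0000]
Step 5: x=[2.7500 13.2500 17.2500] v=[-4.5000 2.0000 -1.5000]
Max displacement = 3.5000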